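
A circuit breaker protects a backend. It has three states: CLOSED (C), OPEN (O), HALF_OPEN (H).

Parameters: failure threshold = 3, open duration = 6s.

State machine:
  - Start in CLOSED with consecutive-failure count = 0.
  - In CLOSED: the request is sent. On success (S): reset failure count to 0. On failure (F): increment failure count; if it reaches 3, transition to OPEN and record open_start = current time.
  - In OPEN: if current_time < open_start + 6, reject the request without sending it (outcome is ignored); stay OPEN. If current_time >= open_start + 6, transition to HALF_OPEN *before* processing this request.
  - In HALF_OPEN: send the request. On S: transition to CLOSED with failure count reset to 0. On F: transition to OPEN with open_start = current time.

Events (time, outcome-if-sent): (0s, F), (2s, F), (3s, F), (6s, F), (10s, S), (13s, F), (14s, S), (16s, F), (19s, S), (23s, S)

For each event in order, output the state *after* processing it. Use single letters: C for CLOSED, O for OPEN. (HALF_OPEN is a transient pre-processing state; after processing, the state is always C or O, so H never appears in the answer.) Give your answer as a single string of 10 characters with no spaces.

State after each event:
  event#1 t=0s outcome=F: state=CLOSED
  event#2 t=2s outcome=F: state=CLOSED
  event#3 t=3s outcome=F: state=OPEN
  event#4 t=6s outcome=F: state=OPEN
  event#5 t=10s outcome=S: state=CLOSED
  event#6 t=13s outcome=F: state=CLOSED
  event#7 t=14s outcome=S: state=CLOSED
  event#8 t=16s outcome=F: state=CLOSED
  event#9 t=19s outcome=S: state=CLOSED
  event#10 t=23s outcome=S: state=CLOSED

Answer: CCOOCCCCCC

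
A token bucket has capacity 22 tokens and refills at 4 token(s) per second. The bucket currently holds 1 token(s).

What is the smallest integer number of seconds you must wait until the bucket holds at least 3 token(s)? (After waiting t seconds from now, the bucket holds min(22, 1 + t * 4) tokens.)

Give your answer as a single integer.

Answer: 1

Derivation:
Need 1 + t * 4 >= 3, so t >= 2/4.
Smallest integer t = ceil(2/4) = 1.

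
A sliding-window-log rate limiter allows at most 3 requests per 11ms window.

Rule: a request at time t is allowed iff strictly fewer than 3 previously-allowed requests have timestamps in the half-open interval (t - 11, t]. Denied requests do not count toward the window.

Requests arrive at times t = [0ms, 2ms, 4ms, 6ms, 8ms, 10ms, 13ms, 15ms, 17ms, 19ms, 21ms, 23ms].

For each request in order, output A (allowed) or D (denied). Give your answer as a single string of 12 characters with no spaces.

Answer: AAADDDAAADDD

Derivation:
Tracking allowed requests in the window:
  req#1 t=0ms: ALLOW
  req#2 t=2ms: ALLOW
  req#3 t=4ms: ALLOW
  req#4 t=6ms: DENY
  req#5 t=8ms: DENY
  req#6 t=10ms: DENY
  req#7 t=13ms: ALLOW
  req#8 t=15ms: ALLOW
  req#9 t=17ms: ALLOW
  req#10 t=19ms: DENY
  req#11 t=21ms: DENY
  req#12 t=23ms: DENY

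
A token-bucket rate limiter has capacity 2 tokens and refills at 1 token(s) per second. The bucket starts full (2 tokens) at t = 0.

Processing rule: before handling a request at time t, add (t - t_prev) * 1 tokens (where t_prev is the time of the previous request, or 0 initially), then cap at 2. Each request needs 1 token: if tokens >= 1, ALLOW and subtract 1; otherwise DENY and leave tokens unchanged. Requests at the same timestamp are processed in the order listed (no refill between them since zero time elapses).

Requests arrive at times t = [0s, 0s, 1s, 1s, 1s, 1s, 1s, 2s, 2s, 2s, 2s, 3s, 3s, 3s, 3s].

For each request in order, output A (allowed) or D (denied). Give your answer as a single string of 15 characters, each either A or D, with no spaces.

Answer: AAADDDDADDDADDD

Derivation:
Simulating step by step:
  req#1 t=0s: ALLOW
  req#2 t=0s: ALLOW
  req#3 t=1s: ALLOW
  req#4 t=1s: DENY
  req#5 t=1s: DENY
  req#6 t=1s: DENY
  req#7 t=1s: DENY
  req#8 t=2s: ALLOW
  req#9 t=2s: DENY
  req#10 t=2s: DENY
  req#11 t=2s: DENY
  req#12 t=3s: ALLOW
  req#13 t=3s: DENY
  req#14 t=3s: DENY
  req#15 t=3s: DENY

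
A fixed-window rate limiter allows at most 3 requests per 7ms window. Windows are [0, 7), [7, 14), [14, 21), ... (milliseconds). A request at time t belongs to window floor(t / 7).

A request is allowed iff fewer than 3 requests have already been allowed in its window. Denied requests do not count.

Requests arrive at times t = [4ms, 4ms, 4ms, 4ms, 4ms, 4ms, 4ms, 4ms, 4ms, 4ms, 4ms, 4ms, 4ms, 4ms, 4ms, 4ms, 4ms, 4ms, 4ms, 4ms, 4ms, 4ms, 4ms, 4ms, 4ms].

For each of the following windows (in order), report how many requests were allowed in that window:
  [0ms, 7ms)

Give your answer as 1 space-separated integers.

Processing requests:
  req#1 t=4ms (window 0): ALLOW
  req#2 t=4ms (window 0): ALLOW
  req#3 t=4ms (window 0): ALLOW
  req#4 t=4ms (window 0): DENY
  req#5 t=4ms (window 0): DENY
  req#6 t=4ms (window 0): DENY
  req#7 t=4ms (window 0): DENY
  req#8 t=4ms (window 0): DENY
  req#9 t=4ms (window 0): DENY
  req#10 t=4ms (window 0): DENY
  req#11 t=4ms (window 0): DENY
  req#12 t=4ms (window 0): DENY
  req#13 t=4ms (window 0): DENY
  req#14 t=4ms (window 0): DENY
  req#15 t=4ms (window 0): DENY
  req#16 t=4ms (window 0): DENY
  req#17 t=4ms (window 0): DENY
  req#18 t=4ms (window 0): DENY
  req#19 t=4ms (window 0): DENY
  req#20 t=4ms (window 0): DENY
  req#21 t=4ms (window 0): DENY
  req#22 t=4ms (window 0): DENY
  req#23 t=4ms (window 0): DENY
  req#24 t=4ms (window 0): DENY
  req#25 t=4ms (window 0): DENY

Allowed counts by window: 3

Answer: 3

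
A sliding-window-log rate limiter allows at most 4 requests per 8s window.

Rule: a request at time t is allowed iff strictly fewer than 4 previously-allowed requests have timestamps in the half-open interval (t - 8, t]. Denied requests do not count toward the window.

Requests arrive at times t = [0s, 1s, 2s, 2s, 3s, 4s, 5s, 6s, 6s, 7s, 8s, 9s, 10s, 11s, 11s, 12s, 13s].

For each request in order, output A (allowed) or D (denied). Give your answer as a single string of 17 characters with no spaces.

Answer: AAAADDDDDDAAAADDD

Derivation:
Tracking allowed requests in the window:
  req#1 t=0s: ALLOW
  req#2 t=1s: ALLOW
  req#3 t=2s: ALLOW
  req#4 t=2s: ALLOW
  req#5 t=3s: DENY
  req#6 t=4s: DENY
  req#7 t=5s: DENY
  req#8 t=6s: DENY
  req#9 t=6s: DENY
  req#10 t=7s: DENY
  req#11 t=8s: ALLOW
  req#12 t=9s: ALLOW
  req#13 t=10s: ALLOW
  req#14 t=11s: ALLOW
  req#15 t=11s: DENY
  req#16 t=12s: DENY
  req#17 t=13s: DENY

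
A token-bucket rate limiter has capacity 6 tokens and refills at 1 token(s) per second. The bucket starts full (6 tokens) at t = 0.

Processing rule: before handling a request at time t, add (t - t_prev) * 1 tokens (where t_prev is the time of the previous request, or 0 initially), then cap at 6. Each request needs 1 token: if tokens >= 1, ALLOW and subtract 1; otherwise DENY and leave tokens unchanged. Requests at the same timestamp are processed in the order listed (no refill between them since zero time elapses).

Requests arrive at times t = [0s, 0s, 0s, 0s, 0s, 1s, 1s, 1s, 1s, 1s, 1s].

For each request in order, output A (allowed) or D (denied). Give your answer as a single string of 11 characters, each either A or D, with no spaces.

Simulating step by step:
  req#1 t=0s: ALLOW
  req#2 t=0s: ALLOW
  req#3 t=0s: ALLOW
  req#4 t=0s: ALLOW
  req#5 t=0s: ALLOW
  req#6 t=1s: ALLOW
  req#7 t=1s: ALLOW
  req#8 t=1s: DENY
  req#9 t=1s: DENY
  req#10 t=1s: DENY
  req#11 t=1s: DENY

Answer: AAAAAAADDDD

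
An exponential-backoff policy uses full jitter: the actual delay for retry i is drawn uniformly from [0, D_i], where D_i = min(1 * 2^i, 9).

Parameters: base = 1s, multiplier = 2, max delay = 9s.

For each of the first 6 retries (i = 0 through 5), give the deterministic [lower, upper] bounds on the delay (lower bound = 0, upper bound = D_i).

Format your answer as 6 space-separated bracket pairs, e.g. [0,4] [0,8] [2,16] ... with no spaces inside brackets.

Computing bounds per retry:
  i=0: D_i=min(1*2^0,9)=1, bounds=[0,1]
  i=1: D_i=min(1*2^1,9)=2, bounds=[0,2]
  i=2: D_i=min(1*2^2,9)=4, bounds=[0,4]
  i=3: D_i=min(1*2^3,9)=8, bounds=[0,8]
  i=4: D_i=min(1*2^4,9)=9, bounds=[0,9]
  i=5: D_i=min(1*2^5,9)=9, bounds=[0,9]

Answer: [0,1] [0,2] [0,4] [0,8] [0,9] [0,9]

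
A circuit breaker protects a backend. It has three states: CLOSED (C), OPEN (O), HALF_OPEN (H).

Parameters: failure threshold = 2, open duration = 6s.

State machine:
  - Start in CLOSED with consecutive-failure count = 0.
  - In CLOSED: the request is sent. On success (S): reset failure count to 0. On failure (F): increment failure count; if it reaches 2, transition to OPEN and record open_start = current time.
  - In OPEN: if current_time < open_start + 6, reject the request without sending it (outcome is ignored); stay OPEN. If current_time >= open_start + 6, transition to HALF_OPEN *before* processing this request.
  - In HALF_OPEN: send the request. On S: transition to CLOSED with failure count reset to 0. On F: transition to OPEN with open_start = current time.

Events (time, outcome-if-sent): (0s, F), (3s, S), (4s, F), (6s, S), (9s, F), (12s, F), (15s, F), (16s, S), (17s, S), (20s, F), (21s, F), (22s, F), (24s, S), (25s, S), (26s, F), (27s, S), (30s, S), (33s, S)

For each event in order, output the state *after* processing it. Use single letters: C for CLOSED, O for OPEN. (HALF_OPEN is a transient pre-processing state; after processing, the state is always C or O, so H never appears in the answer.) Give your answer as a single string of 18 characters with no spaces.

State after each event:
  event#1 t=0s outcome=F: state=CLOSED
  event#2 t=3s outcome=S: state=CLOSED
  event#3 t=4s outcome=F: state=CLOSED
  event#4 t=6s outcome=S: state=CLOSED
  event#5 t=9s outcome=F: state=CLOSED
  event#6 t=12s outcome=F: state=OPEN
  event#7 t=15s outcome=F: state=OPEN
  event#8 t=16s outcome=S: state=OPEN
  event#9 t=17s outcome=S: state=OPEN
  event#10 t=20s outcome=F: state=OPEN
  event#11 t=21s outcome=F: state=OPEN
  event#12 t=22s outcome=F: state=OPEN
  event#13 t=24s outcome=S: state=OPEN
  event#14 t=25s outcome=S: state=OPEN
  event#15 t=26s outcome=F: state=OPEN
  event#16 t=27s outcome=S: state=OPEN
  event#17 t=30s outcome=S: state=OPEN
  event#18 t=33s outcome=S: state=CLOSED

Answer: CCCCCOOOOOOOOOOOOC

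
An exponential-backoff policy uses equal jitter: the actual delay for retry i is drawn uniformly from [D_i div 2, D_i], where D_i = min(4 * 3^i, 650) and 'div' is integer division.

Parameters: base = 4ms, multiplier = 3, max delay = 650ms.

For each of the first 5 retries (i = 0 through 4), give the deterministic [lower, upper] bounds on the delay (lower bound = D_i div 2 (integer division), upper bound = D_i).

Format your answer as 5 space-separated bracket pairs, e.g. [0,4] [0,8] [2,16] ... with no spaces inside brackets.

Computing bounds per retry:
  i=0: D_i=min(4*3^0,650)=4, bounds=[2,4]
  i=1: D_i=min(4*3^1,650)=12, bounds=[6,12]
  i=2: D_i=min(4*3^2,650)=36, bounds=[18,36]
  i=3: D_i=min(4*3^3,650)=108, bounds=[54,108]
  i=4: D_i=min(4*3^4,650)=324, bounds=[162,324]

Answer: [2,4] [6,12] [18,36] [54,108] [162,324]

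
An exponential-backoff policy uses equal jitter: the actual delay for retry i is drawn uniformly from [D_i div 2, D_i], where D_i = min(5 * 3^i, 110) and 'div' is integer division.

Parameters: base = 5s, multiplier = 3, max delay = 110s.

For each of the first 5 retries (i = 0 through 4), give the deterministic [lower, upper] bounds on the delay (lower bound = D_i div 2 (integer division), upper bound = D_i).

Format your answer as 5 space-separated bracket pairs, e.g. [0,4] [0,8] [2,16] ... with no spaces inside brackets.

Computing bounds per retry:
  i=0: D_i=min(5*3^0,110)=5, bounds=[2,5]
  i=1: D_i=min(5*3^1,110)=15, bounds=[7,15]
  i=2: D_i=min(5*3^2,110)=45, bounds=[22,45]
  i=3: D_i=min(5*3^3,110)=110, bounds=[55,110]
  i=4: D_i=min(5*3^4,110)=110, bounds=[55,110]

Answer: [2,5] [7,15] [22,45] [55,110] [55,110]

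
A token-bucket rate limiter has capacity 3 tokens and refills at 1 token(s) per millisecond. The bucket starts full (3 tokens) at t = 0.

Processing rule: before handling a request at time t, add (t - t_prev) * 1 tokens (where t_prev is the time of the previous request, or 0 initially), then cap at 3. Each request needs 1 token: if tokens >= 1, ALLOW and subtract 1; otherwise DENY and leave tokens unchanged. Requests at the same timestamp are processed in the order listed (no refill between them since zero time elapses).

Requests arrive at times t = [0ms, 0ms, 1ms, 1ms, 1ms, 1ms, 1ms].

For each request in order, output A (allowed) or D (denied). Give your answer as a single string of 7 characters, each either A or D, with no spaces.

Simulating step by step:
  req#1 t=0ms: ALLOW
  req#2 t=0ms: ALLOW
  req#3 t=1ms: ALLOW
  req#4 t=1ms: ALLOW
  req#5 t=1ms: DENY
  req#6 t=1ms: DENY
  req#7 t=1ms: DENY

Answer: AAAADDD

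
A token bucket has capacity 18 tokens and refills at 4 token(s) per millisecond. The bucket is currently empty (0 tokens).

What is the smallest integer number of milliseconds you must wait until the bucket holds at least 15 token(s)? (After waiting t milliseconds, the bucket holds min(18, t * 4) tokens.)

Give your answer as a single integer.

Answer: 4

Derivation:
Need t * 4 >= 15, so t >= 15/4.
Smallest integer t = ceil(15/4) = 4.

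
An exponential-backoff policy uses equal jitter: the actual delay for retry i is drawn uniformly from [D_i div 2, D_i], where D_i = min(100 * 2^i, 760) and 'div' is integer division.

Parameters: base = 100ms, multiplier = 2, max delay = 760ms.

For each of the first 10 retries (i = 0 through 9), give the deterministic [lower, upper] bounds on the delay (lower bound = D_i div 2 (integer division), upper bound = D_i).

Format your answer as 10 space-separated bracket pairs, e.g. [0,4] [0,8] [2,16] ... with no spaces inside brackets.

Computing bounds per retry:
  i=0: D_i=min(100*2^0,760)=100, bounds=[50,100]
  i=1: D_i=min(100*2^1,760)=200, bounds=[100,200]
  i=2: D_i=min(100*2^2,760)=400, bounds=[200,400]
  i=3: D_i=min(100*2^3,760)=760, bounds=[380,760]
  i=4: D_i=min(100*2^4,760)=760, bounds=[380,760]
  i=5: D_i=min(100*2^5,760)=760, bounds=[380,760]
  i=6: D_i=min(100*2^6,760)=760, bounds=[380,760]
  i=7: D_i=min(100*2^7,760)=760, bounds=[380,760]
  i=8: D_i=min(100*2^8,760)=760, bounds=[380,760]
  i=9: D_i=min(100*2^9,760)=760, bounds=[380,760]

Answer: [50,100] [100,200] [200,400] [380,760] [380,760] [380,760] [380,760] [380,760] [380,760] [380,760]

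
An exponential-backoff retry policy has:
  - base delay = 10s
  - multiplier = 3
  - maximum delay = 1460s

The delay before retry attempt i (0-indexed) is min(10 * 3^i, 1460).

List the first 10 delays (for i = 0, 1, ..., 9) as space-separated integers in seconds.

Answer: 10 30 90 270 810 1460 1460 1460 1460 1460

Derivation:
Computing each delay:
  i=0: min(10*3^0, 1460) = 10
  i=1: min(10*3^1, 1460) = 30
  i=2: min(10*3^2, 1460) = 90
  i=3: min(10*3^3, 1460) = 270
  i=4: min(10*3^4, 1460) = 810
  i=5: min(10*3^5, 1460) = 1460
  i=6: min(10*3^6, 1460) = 1460
  i=7: min(10*3^7, 1460) = 1460
  i=8: min(10*3^8, 1460) = 1460
  i=9: min(10*3^9, 1460) = 1460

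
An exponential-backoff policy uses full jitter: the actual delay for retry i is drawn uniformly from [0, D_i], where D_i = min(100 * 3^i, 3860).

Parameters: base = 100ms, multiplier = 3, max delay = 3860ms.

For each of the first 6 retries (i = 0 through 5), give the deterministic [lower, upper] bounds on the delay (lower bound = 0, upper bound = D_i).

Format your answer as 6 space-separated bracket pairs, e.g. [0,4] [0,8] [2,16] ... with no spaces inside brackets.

Answer: [0,100] [0,300] [0,900] [0,2700] [0,3860] [0,3860]

Derivation:
Computing bounds per retry:
  i=0: D_i=min(100*3^0,3860)=100, bounds=[0,100]
  i=1: D_i=min(100*3^1,3860)=300, bounds=[0,300]
  i=2: D_i=min(100*3^2,3860)=900, bounds=[0,900]
  i=3: D_i=min(100*3^3,3860)=2700, bounds=[0,2700]
  i=4: D_i=min(100*3^4,3860)=3860, bounds=[0,3860]
  i=5: D_i=min(100*3^5,3860)=3860, bounds=[0,3860]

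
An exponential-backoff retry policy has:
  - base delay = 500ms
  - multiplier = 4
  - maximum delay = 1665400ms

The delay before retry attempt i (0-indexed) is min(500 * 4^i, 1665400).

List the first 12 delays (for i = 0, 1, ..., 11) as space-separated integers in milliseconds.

Computing each delay:
  i=0: min(500*4^0, 1665400) = 500
  i=1: min(500*4^1, 1665400) = 2000
  i=2: min(500*4^2, 1665400) = 8000
  i=3: min(500*4^3, 1665400) = 32000
  i=4: min(500*4^4, 1665400) = 128000
  i=5: min(500*4^5, 1665400) = 512000
  i=6: min(500*4^6, 1665400) = 1665400
  i=7: min(500*4^7, 1665400) = 1665400
  i=8: min(500*4^8, 1665400) = 1665400
  i=9: min(500*4^9, 1665400) = 1665400
  i=10: min(500*4^10, 1665400) = 1665400
  i=11: min(500*4^11, 1665400) = 1665400

Answer: 500 2000 8000 32000 128000 512000 1665400 1665400 1665400 1665400 1665400 1665400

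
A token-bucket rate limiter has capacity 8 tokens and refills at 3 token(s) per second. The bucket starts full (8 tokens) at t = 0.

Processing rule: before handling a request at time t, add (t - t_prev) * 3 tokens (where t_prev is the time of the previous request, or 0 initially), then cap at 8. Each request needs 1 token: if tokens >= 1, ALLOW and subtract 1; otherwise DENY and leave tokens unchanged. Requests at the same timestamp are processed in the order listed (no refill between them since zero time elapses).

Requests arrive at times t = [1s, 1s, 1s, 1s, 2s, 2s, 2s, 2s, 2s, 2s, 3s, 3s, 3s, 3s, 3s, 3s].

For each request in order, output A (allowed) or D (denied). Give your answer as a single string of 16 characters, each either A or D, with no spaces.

Answer: AAAAAAAAAAAAAADD

Derivation:
Simulating step by step:
  req#1 t=1s: ALLOW
  req#2 t=1s: ALLOW
  req#3 t=1s: ALLOW
  req#4 t=1s: ALLOW
  req#5 t=2s: ALLOW
  req#6 t=2s: ALLOW
  req#7 t=2s: ALLOW
  req#8 t=2s: ALLOW
  req#9 t=2s: ALLOW
  req#10 t=2s: ALLOW
  req#11 t=3s: ALLOW
  req#12 t=3s: ALLOW
  req#13 t=3s: ALLOW
  req#14 t=3s: ALLOW
  req#15 t=3s: DENY
  req#16 t=3s: DENY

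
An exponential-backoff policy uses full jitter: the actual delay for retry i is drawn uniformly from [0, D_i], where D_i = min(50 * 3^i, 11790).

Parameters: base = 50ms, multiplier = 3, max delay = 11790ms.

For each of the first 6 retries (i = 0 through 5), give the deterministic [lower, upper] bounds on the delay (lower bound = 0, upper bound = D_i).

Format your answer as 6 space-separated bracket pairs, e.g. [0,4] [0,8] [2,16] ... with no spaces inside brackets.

Answer: [0,50] [0,150] [0,450] [0,1350] [0,4050] [0,11790]

Derivation:
Computing bounds per retry:
  i=0: D_i=min(50*3^0,11790)=50, bounds=[0,50]
  i=1: D_i=min(50*3^1,11790)=150, bounds=[0,150]
  i=2: D_i=min(50*3^2,11790)=450, bounds=[0,450]
  i=3: D_i=min(50*3^3,11790)=1350, bounds=[0,1350]
  i=4: D_i=min(50*3^4,11790)=4050, bounds=[0,4050]
  i=5: D_i=min(50*3^5,11790)=11790, bounds=[0,11790]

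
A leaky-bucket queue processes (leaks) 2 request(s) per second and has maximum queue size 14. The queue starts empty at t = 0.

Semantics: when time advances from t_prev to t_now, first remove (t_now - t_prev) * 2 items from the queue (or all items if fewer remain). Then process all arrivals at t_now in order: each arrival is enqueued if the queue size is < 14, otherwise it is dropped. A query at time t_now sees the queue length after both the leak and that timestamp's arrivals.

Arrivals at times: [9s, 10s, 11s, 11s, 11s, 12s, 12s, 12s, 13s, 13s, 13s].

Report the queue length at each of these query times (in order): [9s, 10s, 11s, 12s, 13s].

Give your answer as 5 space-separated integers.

Answer: 1 1 3 4 5

Derivation:
Queue lengths at query times:
  query t=9s: backlog = 1
  query t=10s: backlog = 1
  query t=11s: backlog = 3
  query t=12s: backlog = 4
  query t=13s: backlog = 5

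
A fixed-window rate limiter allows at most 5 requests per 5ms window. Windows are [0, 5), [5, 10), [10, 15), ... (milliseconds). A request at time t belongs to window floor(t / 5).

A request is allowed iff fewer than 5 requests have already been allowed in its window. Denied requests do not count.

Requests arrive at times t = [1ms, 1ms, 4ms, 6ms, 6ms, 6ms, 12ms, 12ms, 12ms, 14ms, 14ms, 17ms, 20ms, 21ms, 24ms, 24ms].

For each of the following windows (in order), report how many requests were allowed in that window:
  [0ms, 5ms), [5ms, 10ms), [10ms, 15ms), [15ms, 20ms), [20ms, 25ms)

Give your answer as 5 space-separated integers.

Processing requests:
  req#1 t=1ms (window 0): ALLOW
  req#2 t=1ms (window 0): ALLOW
  req#3 t=4ms (window 0): ALLOW
  req#4 t=6ms (window 1): ALLOW
  req#5 t=6ms (window 1): ALLOW
  req#6 t=6ms (window 1): ALLOW
  req#7 t=12ms (window 2): ALLOW
  req#8 t=12ms (window 2): ALLOW
  req#9 t=12ms (window 2): ALLOW
  req#10 t=14ms (window 2): ALLOW
  req#11 t=14ms (window 2): ALLOW
  req#12 t=17ms (window 3): ALLOW
  req#13 t=20ms (window 4): ALLOW
  req#14 t=21ms (window 4): ALLOW
  req#15 t=24ms (window 4): ALLOW
  req#16 t=24ms (window 4): ALLOW

Allowed counts by window: 3 3 5 1 4

Answer: 3 3 5 1 4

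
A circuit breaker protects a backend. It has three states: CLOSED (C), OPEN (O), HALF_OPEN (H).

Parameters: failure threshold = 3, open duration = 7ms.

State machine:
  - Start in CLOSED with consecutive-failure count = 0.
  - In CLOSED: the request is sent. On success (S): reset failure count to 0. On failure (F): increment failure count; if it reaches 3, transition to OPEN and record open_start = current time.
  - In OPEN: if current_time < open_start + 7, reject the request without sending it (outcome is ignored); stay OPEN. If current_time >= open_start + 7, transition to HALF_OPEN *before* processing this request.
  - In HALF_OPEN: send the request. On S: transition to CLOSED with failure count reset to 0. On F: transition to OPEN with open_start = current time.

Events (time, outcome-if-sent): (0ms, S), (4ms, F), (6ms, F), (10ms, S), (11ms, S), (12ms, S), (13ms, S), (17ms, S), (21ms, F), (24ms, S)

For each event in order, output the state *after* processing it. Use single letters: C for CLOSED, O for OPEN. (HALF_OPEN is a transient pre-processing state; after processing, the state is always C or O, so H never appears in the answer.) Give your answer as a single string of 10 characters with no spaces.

Answer: CCCCCCCCCC

Derivation:
State after each event:
  event#1 t=0ms outcome=S: state=CLOSED
  event#2 t=4ms outcome=F: state=CLOSED
  event#3 t=6ms outcome=F: state=CLOSED
  event#4 t=10ms outcome=S: state=CLOSED
  event#5 t=11ms outcome=S: state=CLOSED
  event#6 t=12ms outcome=S: state=CLOSED
  event#7 t=13ms outcome=S: state=CLOSED
  event#8 t=17ms outcome=S: state=CLOSED
  event#9 t=21ms outcome=F: state=CLOSED
  event#10 t=24ms outcome=S: state=CLOSED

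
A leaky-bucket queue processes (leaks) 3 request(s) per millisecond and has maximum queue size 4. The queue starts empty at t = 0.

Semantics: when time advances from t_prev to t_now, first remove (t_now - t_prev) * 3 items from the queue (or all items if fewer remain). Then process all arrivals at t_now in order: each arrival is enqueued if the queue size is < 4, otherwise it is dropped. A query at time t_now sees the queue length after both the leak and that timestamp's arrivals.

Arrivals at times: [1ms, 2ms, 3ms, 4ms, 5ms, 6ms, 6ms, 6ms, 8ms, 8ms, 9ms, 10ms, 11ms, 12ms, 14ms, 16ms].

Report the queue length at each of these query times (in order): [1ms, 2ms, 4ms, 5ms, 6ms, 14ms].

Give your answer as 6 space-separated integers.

Queue lengths at query times:
  query t=1ms: backlog = 1
  query t=2ms: backlog = 1
  query t=4ms: backlog = 1
  query t=5ms: backlog = 1
  query t=6ms: backlog = 3
  query t=14ms: backlog = 1

Answer: 1 1 1 1 3 1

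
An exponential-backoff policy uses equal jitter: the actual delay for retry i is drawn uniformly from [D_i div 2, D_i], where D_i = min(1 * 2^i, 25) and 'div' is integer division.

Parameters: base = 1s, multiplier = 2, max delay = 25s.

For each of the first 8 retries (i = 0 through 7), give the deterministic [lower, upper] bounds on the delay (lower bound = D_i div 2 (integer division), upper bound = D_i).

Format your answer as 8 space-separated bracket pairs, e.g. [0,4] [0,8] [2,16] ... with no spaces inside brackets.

Computing bounds per retry:
  i=0: D_i=min(1*2^0,25)=1, bounds=[0,1]
  i=1: D_i=min(1*2^1,25)=2, bounds=[1,2]
  i=2: D_i=min(1*2^2,25)=4, bounds=[2,4]
  i=3: D_i=min(1*2^3,25)=8, bounds=[4,8]
  i=4: D_i=min(1*2^4,25)=16, bounds=[8,16]
  i=5: D_i=min(1*2^5,25)=25, bounds=[12,25]
  i=6: D_i=min(1*2^6,25)=25, bounds=[12,25]
  i=7: D_i=min(1*2^7,25)=25, bounds=[12,25]

Answer: [0,1] [1,2] [2,4] [4,8] [8,16] [12,25] [12,25] [12,25]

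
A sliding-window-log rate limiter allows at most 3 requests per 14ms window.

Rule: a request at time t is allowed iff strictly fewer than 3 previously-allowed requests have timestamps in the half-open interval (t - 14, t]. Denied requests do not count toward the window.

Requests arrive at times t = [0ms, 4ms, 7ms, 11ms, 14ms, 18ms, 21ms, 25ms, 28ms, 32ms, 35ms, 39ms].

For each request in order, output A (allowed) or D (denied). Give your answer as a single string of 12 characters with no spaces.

Tracking allowed requests in the window:
  req#1 t=0ms: ALLOW
  req#2 t=4ms: ALLOW
  req#3 t=7ms: ALLOW
  req#4 t=11ms: DENY
  req#5 t=14ms: ALLOW
  req#6 t=18ms: ALLOW
  req#7 t=21ms: ALLOW
  req#8 t=25ms: DENY
  req#9 t=28ms: ALLOW
  req#10 t=32ms: ALLOW
  req#11 t=35ms: ALLOW
  req#12 t=39ms: DENY

Answer: AAADAAADAAAD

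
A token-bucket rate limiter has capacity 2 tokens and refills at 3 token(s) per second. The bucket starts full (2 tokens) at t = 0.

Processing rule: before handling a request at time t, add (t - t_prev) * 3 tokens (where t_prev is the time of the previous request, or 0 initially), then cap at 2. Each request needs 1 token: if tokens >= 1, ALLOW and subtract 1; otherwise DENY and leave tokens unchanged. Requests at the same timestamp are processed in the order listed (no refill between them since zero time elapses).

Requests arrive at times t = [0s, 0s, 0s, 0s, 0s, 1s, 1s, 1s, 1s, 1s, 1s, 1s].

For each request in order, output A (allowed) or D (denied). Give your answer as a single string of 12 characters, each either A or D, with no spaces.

Simulating step by step:
  req#1 t=0s: ALLOW
  req#2 t=0s: ALLOW
  req#3 t=0s: DENY
  req#4 t=0s: DENY
  req#5 t=0s: DENY
  req#6 t=1s: ALLOW
  req#7 t=1s: ALLOW
  req#8 t=1s: DENY
  req#9 t=1s: DENY
  req#10 t=1s: DENY
  req#11 t=1s: DENY
  req#12 t=1s: DENY

Answer: AADDDAADDDDD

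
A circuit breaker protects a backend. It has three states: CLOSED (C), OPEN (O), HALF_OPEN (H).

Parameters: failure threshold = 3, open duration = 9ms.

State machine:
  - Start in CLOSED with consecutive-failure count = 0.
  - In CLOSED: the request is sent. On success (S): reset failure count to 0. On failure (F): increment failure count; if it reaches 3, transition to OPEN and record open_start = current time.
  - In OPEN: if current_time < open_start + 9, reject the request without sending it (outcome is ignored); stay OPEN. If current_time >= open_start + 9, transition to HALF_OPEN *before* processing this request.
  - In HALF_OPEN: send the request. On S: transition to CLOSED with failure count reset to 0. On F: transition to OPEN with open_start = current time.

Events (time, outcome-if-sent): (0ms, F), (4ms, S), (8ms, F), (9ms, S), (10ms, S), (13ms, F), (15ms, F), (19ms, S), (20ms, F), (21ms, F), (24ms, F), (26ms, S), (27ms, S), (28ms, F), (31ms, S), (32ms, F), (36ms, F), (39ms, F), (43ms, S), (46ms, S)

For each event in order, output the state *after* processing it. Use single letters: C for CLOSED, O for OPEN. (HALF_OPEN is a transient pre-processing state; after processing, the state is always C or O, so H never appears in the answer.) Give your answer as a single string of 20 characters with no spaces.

Answer: CCCCCCCCCCOOOOOOOOOC

Derivation:
State after each event:
  event#1 t=0ms outcome=F: state=CLOSED
  event#2 t=4ms outcome=S: state=CLOSED
  event#3 t=8ms outcome=F: state=CLOSED
  event#4 t=9ms outcome=S: state=CLOSED
  event#5 t=10ms outcome=S: state=CLOSED
  event#6 t=13ms outcome=F: state=CLOSED
  event#7 t=15ms outcome=F: state=CLOSED
  event#8 t=19ms outcome=S: state=CLOSED
  event#9 t=20ms outcome=F: state=CLOSED
  event#10 t=21ms outcome=F: state=CLOSED
  event#11 t=24ms outcome=F: state=OPEN
  event#12 t=26ms outcome=S: state=OPEN
  event#13 t=27ms outcome=S: state=OPEN
  event#14 t=28ms outcome=F: state=OPEN
  event#15 t=31ms outcome=S: state=OPEN
  event#16 t=32ms outcome=F: state=OPEN
  event#17 t=36ms outcome=F: state=OPEN
  event#18 t=39ms outcome=F: state=OPEN
  event#19 t=43ms outcome=S: state=OPEN
  event#20 t=46ms outcome=S: state=CLOSED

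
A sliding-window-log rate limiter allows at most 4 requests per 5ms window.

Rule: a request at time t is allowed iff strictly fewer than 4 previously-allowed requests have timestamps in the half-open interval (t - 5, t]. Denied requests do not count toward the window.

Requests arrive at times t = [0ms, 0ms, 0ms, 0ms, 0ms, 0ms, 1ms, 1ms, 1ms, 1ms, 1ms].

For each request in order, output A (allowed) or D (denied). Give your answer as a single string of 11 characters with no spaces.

Answer: AAAADDDDDDD

Derivation:
Tracking allowed requests in the window:
  req#1 t=0ms: ALLOW
  req#2 t=0ms: ALLOW
  req#3 t=0ms: ALLOW
  req#4 t=0ms: ALLOW
  req#5 t=0ms: DENY
  req#6 t=0ms: DENY
  req#7 t=1ms: DENY
  req#8 t=1ms: DENY
  req#9 t=1ms: DENY
  req#10 t=1ms: DENY
  req#11 t=1ms: DENY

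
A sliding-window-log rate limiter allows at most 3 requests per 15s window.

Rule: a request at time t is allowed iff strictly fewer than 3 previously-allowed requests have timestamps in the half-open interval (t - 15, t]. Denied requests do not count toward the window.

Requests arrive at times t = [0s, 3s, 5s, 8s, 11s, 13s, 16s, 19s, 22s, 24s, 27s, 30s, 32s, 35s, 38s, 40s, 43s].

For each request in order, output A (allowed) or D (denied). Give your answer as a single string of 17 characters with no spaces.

Answer: AAADDDAAADDDAAADD

Derivation:
Tracking allowed requests in the window:
  req#1 t=0s: ALLOW
  req#2 t=3s: ALLOW
  req#3 t=5s: ALLOW
  req#4 t=8s: DENY
  req#5 t=11s: DENY
  req#6 t=13s: DENY
  req#7 t=16s: ALLOW
  req#8 t=19s: ALLOW
  req#9 t=22s: ALLOW
  req#10 t=24s: DENY
  req#11 t=27s: DENY
  req#12 t=30s: DENY
  req#13 t=32s: ALLOW
  req#14 t=35s: ALLOW
  req#15 t=38s: ALLOW
  req#16 t=40s: DENY
  req#17 t=43s: DENY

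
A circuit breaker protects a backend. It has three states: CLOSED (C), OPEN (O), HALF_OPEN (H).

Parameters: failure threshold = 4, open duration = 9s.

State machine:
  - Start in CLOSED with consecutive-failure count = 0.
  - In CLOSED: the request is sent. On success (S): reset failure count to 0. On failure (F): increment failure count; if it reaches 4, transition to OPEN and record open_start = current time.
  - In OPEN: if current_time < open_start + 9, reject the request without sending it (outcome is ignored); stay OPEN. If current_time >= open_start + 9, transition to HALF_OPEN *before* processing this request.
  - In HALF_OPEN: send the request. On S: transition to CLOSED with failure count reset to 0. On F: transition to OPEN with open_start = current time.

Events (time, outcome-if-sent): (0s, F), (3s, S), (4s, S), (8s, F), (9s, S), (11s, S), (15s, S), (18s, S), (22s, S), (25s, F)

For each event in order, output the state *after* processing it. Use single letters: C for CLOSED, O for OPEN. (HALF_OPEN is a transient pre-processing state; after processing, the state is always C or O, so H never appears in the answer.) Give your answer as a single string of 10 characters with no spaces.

State after each event:
  event#1 t=0s outcome=F: state=CLOSED
  event#2 t=3s outcome=S: state=CLOSED
  event#3 t=4s outcome=S: state=CLOSED
  event#4 t=8s outcome=F: state=CLOSED
  event#5 t=9s outcome=S: state=CLOSED
  event#6 t=11s outcome=S: state=CLOSED
  event#7 t=15s outcome=S: state=CLOSED
  event#8 t=18s outcome=S: state=CLOSED
  event#9 t=22s outcome=S: state=CLOSED
  event#10 t=25s outcome=F: state=CLOSED

Answer: CCCCCCCCCC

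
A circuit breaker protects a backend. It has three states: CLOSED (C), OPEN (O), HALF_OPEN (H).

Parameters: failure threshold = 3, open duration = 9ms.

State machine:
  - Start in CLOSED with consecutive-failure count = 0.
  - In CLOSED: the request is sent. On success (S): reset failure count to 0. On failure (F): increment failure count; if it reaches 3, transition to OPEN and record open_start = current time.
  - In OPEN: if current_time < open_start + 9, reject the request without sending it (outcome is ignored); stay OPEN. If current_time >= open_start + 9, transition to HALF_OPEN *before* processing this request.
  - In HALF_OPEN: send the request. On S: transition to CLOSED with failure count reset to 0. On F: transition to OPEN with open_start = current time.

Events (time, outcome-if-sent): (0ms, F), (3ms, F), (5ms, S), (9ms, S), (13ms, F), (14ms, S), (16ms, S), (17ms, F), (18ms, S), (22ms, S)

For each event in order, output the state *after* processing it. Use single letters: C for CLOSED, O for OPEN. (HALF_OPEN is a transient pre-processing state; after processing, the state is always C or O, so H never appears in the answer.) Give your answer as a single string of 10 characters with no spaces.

Answer: CCCCCCCCCC

Derivation:
State after each event:
  event#1 t=0ms outcome=F: state=CLOSED
  event#2 t=3ms outcome=F: state=CLOSED
  event#3 t=5ms outcome=S: state=CLOSED
  event#4 t=9ms outcome=S: state=CLOSED
  event#5 t=13ms outcome=F: state=CLOSED
  event#6 t=14ms outcome=S: state=CLOSED
  event#7 t=16ms outcome=S: state=CLOSED
  event#8 t=17ms outcome=F: state=CLOSED
  event#9 t=18ms outcome=S: state=CLOSED
  event#10 t=22ms outcome=S: state=CLOSED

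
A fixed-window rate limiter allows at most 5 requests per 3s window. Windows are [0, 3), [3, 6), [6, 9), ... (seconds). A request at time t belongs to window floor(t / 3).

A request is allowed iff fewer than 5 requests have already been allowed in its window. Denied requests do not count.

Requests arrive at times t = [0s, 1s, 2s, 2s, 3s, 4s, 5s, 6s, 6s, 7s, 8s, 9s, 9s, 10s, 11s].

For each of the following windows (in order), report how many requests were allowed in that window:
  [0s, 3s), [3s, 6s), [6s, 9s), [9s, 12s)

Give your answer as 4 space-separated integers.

Answer: 4 3 4 4

Derivation:
Processing requests:
  req#1 t=0s (window 0): ALLOW
  req#2 t=1s (window 0): ALLOW
  req#3 t=2s (window 0): ALLOW
  req#4 t=2s (window 0): ALLOW
  req#5 t=3s (window 1): ALLOW
  req#6 t=4s (window 1): ALLOW
  req#7 t=5s (window 1): ALLOW
  req#8 t=6s (window 2): ALLOW
  req#9 t=6s (window 2): ALLOW
  req#10 t=7s (window 2): ALLOW
  req#11 t=8s (window 2): ALLOW
  req#12 t=9s (window 3): ALLOW
  req#13 t=9s (window 3): ALLOW
  req#14 t=10s (window 3): ALLOW
  req#15 t=11s (window 3): ALLOW

Allowed counts by window: 4 3 4 4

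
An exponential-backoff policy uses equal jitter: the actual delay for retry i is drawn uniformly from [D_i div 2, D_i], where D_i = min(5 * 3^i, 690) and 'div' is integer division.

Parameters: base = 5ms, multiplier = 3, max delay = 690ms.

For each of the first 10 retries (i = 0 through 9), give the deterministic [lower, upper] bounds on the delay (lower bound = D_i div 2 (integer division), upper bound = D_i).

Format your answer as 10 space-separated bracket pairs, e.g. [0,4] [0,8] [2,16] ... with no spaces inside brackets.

Answer: [2,5] [7,15] [22,45] [67,135] [202,405] [345,690] [345,690] [345,690] [345,690] [345,690]

Derivation:
Computing bounds per retry:
  i=0: D_i=min(5*3^0,690)=5, bounds=[2,5]
  i=1: D_i=min(5*3^1,690)=15, bounds=[7,15]
  i=2: D_i=min(5*3^2,690)=45, bounds=[22,45]
  i=3: D_i=min(5*3^3,690)=135, bounds=[67,135]
  i=4: D_i=min(5*3^4,690)=405, bounds=[202,405]
  i=5: D_i=min(5*3^5,690)=690, bounds=[345,690]
  i=6: D_i=min(5*3^6,690)=690, bounds=[345,690]
  i=7: D_i=min(5*3^7,690)=690, bounds=[345,690]
  i=8: D_i=min(5*3^8,690)=690, bounds=[345,690]
  i=9: D_i=min(5*3^9,690)=690, bounds=[345,690]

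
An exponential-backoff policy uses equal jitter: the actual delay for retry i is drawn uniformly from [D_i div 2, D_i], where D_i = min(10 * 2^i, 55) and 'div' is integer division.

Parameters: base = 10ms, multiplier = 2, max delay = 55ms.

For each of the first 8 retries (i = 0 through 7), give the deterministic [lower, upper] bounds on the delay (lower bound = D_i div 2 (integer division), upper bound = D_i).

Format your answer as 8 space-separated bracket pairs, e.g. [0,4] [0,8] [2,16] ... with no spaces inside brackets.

Computing bounds per retry:
  i=0: D_i=min(10*2^0,55)=10, bounds=[5,10]
  i=1: D_i=min(10*2^1,55)=20, bounds=[10,20]
  i=2: D_i=min(10*2^2,55)=40, bounds=[20,40]
  i=3: D_i=min(10*2^3,55)=55, bounds=[27,55]
  i=4: D_i=min(10*2^4,55)=55, bounds=[27,55]
  i=5: D_i=min(10*2^5,55)=55, bounds=[27,55]
  i=6: D_i=min(10*2^6,55)=55, bounds=[27,55]
  i=7: D_i=min(10*2^7,55)=55, bounds=[27,55]

Answer: [5,10] [10,20] [20,40] [27,55] [27,55] [27,55] [27,55] [27,55]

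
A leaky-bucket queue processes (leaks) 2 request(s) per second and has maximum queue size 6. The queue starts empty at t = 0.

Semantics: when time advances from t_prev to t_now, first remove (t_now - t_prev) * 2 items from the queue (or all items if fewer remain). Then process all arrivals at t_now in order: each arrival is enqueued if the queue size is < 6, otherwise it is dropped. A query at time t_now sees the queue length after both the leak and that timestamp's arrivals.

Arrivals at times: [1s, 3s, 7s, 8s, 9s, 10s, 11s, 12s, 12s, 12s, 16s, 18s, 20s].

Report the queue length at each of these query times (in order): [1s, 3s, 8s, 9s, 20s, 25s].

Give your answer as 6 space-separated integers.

Answer: 1 1 1 1 1 0

Derivation:
Queue lengths at query times:
  query t=1s: backlog = 1
  query t=3s: backlog = 1
  query t=8s: backlog = 1
  query t=9s: backlog = 1
  query t=20s: backlog = 1
  query t=25s: backlog = 0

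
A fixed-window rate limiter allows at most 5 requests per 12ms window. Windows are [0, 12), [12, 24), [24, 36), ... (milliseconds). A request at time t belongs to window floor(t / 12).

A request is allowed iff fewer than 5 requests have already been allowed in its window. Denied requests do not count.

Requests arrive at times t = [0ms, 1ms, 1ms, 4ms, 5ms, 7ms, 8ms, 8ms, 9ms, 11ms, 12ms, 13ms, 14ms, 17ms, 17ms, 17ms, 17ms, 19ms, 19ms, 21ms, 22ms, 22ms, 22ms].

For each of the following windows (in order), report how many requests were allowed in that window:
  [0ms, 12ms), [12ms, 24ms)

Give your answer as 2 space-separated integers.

Answer: 5 5

Derivation:
Processing requests:
  req#1 t=0ms (window 0): ALLOW
  req#2 t=1ms (window 0): ALLOW
  req#3 t=1ms (window 0): ALLOW
  req#4 t=4ms (window 0): ALLOW
  req#5 t=5ms (window 0): ALLOW
  req#6 t=7ms (window 0): DENY
  req#7 t=8ms (window 0): DENY
  req#8 t=8ms (window 0): DENY
  req#9 t=9ms (window 0): DENY
  req#10 t=11ms (window 0): DENY
  req#11 t=12ms (window 1): ALLOW
  req#12 t=13ms (window 1): ALLOW
  req#13 t=14ms (window 1): ALLOW
  req#14 t=17ms (window 1): ALLOW
  req#15 t=17ms (window 1): ALLOW
  req#16 t=17ms (window 1): DENY
  req#17 t=17ms (window 1): DENY
  req#18 t=19ms (window 1): DENY
  req#19 t=19ms (window 1): DENY
  req#20 t=21ms (window 1): DENY
  req#21 t=22ms (window 1): DENY
  req#22 t=22ms (window 1): DENY
  req#23 t=22ms (window 1): DENY

Allowed counts by window: 5 5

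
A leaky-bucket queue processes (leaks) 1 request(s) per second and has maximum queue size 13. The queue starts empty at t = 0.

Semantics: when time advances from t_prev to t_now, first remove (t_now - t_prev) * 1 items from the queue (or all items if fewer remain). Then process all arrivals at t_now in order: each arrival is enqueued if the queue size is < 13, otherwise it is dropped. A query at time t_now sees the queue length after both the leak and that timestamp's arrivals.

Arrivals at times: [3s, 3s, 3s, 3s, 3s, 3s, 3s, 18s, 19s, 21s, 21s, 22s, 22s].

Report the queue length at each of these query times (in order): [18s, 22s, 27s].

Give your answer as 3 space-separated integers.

Answer: 1 3 0

Derivation:
Queue lengths at query times:
  query t=18s: backlog = 1
  query t=22s: backlog = 3
  query t=27s: backlog = 0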